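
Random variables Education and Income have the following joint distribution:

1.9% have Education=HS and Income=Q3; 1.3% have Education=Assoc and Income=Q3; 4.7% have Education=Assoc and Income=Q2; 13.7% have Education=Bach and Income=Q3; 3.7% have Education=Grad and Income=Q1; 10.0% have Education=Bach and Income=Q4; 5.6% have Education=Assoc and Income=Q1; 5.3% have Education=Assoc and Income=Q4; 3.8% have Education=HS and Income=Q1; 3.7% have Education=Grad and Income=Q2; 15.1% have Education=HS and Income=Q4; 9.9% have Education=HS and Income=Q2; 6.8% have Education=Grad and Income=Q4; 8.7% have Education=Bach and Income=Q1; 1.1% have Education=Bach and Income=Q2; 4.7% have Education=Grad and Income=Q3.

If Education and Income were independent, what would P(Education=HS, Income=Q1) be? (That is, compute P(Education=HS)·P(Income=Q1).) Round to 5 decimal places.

P(Education=HS) = 0.038 + 0.099 + 0.019 + 0.151 = 0.307.
P(Income=Q1) = 0.038 + 0.056 + 0.087 + 0.037 = 0.218.
Product: 0.307 × 0.218 = 0.06693.

0.06693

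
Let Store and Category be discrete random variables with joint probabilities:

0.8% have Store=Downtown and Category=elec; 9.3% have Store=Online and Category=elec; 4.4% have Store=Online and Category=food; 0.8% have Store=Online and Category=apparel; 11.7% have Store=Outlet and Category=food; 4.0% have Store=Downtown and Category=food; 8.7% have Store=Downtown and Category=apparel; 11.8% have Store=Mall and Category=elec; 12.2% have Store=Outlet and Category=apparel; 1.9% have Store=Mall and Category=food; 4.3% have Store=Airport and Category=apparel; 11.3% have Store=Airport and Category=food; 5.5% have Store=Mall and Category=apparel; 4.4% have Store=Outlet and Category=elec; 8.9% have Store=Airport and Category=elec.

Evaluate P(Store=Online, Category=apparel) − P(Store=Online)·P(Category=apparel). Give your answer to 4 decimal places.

P(Store=Online) = 0.044 + 0.008 + 0.093 = 0.145.
P(Category=apparel) = 0.087 + 0.055 + 0.043 + 0.122 + 0.008 = 0.315.
P(Store=Online, Category=apparel) − P(Store=Online)P(Category=apparel) = 0.008 − 0.145×0.315 = -0.0377.

-0.0377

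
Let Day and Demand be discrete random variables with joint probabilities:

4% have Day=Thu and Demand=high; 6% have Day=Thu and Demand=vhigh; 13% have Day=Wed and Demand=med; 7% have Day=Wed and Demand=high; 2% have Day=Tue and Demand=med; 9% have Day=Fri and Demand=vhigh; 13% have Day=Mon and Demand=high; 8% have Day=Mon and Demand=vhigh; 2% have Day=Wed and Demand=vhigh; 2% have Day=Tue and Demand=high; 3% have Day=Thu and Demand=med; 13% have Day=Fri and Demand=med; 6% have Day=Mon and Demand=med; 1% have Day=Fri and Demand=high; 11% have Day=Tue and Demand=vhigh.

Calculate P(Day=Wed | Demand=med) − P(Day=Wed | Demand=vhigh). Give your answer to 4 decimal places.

P(Demand=med) = 0.06 + 0.02 + 0.13 + 0.03 + 0.13 = 0.37; P(Day=Wed | Demand=med) = 0.13/0.37 = 0.35135.
P(Demand=vhigh) = 0.08 + 0.11 + 0.02 + 0.06 + 0.09 = 0.36; P(Day=Wed | Demand=vhigh) = 0.02/0.36 = 0.05556.
Difference = 0.2958.

0.2958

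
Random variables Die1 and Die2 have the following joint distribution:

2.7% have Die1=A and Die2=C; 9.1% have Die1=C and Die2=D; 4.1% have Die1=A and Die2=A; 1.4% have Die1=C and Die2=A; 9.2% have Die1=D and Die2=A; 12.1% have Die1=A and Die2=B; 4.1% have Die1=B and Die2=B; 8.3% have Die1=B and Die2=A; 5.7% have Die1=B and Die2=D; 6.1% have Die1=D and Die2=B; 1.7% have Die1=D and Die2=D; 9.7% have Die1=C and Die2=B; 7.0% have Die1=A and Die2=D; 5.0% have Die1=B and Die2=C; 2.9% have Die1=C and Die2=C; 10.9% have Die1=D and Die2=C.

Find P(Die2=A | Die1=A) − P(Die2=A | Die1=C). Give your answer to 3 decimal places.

0.098

P(Die1=A) = 0.041 + 0.121 + 0.027 + 0.070 = 0.259; P(Die2=A | Die1=A) = 0.041/0.259 = 0.1583.
P(Die1=C) = 0.014 + 0.097 + 0.029 + 0.091 = 0.231; P(Die2=A | Die1=C) = 0.014/0.231 = 0.0606.
Difference = 0.098.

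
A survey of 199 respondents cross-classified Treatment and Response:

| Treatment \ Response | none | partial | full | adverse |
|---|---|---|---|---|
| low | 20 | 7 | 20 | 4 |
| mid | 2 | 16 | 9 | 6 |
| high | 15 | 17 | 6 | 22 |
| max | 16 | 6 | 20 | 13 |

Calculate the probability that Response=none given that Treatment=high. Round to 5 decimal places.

0.25000

Total with Treatment=high: 15 + 17 + 6 + 22 = 60.
P(Response=none | Treatment=high) = 15/60 = 0.25000.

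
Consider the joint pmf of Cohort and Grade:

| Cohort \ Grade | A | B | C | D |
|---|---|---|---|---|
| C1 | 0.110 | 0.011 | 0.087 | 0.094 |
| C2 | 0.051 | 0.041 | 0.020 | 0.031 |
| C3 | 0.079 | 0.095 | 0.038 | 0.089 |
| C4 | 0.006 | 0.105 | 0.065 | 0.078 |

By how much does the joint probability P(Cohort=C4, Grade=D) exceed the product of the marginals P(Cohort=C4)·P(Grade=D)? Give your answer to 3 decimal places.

0.004

P(Cohort=C4) = 0.006 + 0.105 + 0.065 + 0.078 = 0.254.
P(Grade=D) = 0.094 + 0.031 + 0.089 + 0.078 = 0.292.
P(Cohort=C4, Grade=D) − P(Cohort=C4)P(Grade=D) = 0.078 − 0.254×0.292 = 0.004.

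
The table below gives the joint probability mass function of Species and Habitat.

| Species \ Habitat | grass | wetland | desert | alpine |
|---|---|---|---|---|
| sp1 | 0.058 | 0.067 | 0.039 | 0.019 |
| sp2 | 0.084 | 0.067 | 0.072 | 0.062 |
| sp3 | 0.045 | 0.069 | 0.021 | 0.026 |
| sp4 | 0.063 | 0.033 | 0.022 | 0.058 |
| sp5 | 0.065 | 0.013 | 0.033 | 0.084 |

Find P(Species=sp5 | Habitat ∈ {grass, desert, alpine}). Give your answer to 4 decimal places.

P(Habitat=grass) = 0.058 + 0.084 + 0.045 + 0.063 + 0.065 = 0.315.
P(Habitat=desert) = 0.039 + 0.072 + 0.021 + 0.022 + 0.033 = 0.187.
P(Habitat=alpine) = 0.019 + 0.062 + 0.026 + 0.058 + 0.084 = 0.249.
P(Habitat ∈ {grass, desert, alpine}) = 0.315 + 0.187 + 0.249 = 0.751; P(Species=sp5, Habitat ∈ {grass, desert, alpine}) = 0.065 + 0.033 + 0.084 = 0.182.
P(Species=sp5 | Habitat ∈ {grass, desert, alpine}) = 0.182/0.751 = 0.2423.

0.2423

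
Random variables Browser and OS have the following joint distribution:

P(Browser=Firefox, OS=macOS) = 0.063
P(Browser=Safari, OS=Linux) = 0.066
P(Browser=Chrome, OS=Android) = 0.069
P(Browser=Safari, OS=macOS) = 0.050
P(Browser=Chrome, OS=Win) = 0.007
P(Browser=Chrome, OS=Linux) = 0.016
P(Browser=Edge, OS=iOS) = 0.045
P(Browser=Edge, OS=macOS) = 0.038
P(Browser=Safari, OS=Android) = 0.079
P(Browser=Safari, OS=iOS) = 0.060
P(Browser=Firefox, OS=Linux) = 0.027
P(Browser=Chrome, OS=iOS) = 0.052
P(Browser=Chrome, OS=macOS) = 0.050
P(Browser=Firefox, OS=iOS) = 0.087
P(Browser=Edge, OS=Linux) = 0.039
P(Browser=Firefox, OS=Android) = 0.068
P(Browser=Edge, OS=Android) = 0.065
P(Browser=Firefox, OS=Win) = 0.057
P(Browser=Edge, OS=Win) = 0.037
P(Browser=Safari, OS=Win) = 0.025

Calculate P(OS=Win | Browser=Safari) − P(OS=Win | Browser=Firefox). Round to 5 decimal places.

P(Browser=Safari) = 0.025 + 0.050 + 0.066 + 0.060 + 0.079 = 0.280; P(OS=Win | Browser=Safari) = 0.025/0.280 = 0.089286.
P(Browser=Firefox) = 0.057 + 0.063 + 0.027 + 0.087 + 0.068 = 0.302; P(OS=Win | Browser=Firefox) = 0.057/0.302 = 0.188742.
Difference = -0.09946.

-0.09946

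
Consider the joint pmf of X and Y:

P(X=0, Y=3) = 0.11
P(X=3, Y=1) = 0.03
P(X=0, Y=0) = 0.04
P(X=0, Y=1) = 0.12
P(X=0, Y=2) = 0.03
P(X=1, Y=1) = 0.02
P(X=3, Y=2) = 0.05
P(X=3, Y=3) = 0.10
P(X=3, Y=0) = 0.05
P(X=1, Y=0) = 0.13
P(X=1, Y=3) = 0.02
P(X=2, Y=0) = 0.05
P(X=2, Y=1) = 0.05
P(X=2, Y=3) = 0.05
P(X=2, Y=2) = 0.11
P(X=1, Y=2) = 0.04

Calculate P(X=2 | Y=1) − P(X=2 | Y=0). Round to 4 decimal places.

0.0421

P(Y=1) = 0.12 + 0.02 + 0.05 + 0.03 = 0.22; P(X=2 | Y=1) = 0.05/0.22 = 0.22727.
P(Y=0) = 0.04 + 0.13 + 0.05 + 0.05 = 0.27; P(X=2 | Y=0) = 0.05/0.27 = 0.18519.
Difference = 0.0421.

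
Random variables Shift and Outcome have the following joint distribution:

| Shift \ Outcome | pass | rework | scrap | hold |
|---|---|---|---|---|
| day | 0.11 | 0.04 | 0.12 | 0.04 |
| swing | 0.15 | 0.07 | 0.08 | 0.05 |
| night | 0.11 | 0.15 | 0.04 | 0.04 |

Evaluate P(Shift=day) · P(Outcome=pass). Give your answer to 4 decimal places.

0.1147

P(Shift=day) = 0.11 + 0.04 + 0.12 + 0.04 = 0.31.
P(Outcome=pass) = 0.11 + 0.15 + 0.11 = 0.37.
Product: 0.31 × 0.37 = 0.1147.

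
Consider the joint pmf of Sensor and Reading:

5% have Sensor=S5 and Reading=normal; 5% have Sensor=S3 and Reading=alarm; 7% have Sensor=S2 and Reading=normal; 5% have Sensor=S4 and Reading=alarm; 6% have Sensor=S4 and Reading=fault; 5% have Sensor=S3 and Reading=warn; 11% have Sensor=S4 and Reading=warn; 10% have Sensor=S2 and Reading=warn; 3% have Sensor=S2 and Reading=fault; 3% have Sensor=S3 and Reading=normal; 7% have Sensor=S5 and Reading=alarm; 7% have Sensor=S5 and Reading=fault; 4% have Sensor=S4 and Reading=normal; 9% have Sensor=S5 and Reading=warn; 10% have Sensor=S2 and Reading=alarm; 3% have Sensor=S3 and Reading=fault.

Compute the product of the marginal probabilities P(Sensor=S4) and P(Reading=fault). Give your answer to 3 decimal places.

0.049

P(Sensor=S4) = 0.04 + 0.11 + 0.05 + 0.06 = 0.26.
P(Reading=fault) = 0.03 + 0.03 + 0.06 + 0.07 = 0.19.
Product: 0.26 × 0.19 = 0.049.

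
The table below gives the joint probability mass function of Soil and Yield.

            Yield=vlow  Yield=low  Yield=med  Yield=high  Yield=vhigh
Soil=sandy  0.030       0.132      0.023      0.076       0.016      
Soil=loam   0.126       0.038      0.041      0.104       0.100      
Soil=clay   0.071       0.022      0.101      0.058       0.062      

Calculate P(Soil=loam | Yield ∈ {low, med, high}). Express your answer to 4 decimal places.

0.3076

P(Yield=low) = 0.132 + 0.038 + 0.022 = 0.192.
P(Yield=med) = 0.023 + 0.041 + 0.101 = 0.165.
P(Yield=high) = 0.076 + 0.104 + 0.058 = 0.238.
P(Yield ∈ {low, med, high}) = 0.192 + 0.165 + 0.238 = 0.595; P(Soil=loam, Yield ∈ {low, med, high}) = 0.038 + 0.041 + 0.104 = 0.183.
P(Soil=loam | Yield ∈ {low, med, high}) = 0.183/0.595 = 0.3076.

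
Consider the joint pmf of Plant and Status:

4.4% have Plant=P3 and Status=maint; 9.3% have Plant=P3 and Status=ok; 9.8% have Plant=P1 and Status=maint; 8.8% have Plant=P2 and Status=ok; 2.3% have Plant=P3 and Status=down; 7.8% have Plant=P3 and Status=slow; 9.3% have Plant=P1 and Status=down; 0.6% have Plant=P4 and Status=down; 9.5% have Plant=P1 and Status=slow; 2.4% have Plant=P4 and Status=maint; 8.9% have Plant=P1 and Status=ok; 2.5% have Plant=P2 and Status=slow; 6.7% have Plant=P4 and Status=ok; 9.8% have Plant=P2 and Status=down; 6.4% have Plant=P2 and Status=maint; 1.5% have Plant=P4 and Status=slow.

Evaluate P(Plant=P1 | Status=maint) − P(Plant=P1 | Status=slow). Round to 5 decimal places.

P(Status=maint) = 0.098 + 0.064 + 0.044 + 0.024 = 0.230; P(Plant=P1 | Status=maint) = 0.098/0.230 = 0.426087.
P(Status=slow) = 0.095 + 0.025 + 0.078 + 0.015 = 0.213; P(Plant=P1 | Status=slow) = 0.095/0.213 = 0.446009.
Difference = -0.01992.

-0.01992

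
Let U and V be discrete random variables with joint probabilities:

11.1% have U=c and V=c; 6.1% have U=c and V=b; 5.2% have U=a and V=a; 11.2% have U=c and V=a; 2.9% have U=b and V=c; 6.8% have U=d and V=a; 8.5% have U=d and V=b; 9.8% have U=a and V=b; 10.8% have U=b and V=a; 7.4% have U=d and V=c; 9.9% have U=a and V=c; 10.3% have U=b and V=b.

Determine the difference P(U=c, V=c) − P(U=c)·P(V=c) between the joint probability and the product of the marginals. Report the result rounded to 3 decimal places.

P(U=c) = 0.112 + 0.061 + 0.111 = 0.284.
P(V=c) = 0.099 + 0.029 + 0.111 + 0.074 = 0.313.
P(U=c, V=c) − P(U=c)P(V=c) = 0.111 − 0.284×0.313 = 0.022.

0.022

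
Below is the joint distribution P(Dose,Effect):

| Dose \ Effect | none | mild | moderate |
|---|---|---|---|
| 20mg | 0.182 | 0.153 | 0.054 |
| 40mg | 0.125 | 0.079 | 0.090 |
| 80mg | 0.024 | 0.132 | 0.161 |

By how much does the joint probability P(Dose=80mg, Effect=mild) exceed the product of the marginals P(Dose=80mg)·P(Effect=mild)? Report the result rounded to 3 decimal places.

P(Dose=80mg) = 0.024 + 0.132 + 0.161 = 0.317.
P(Effect=mild) = 0.153 + 0.079 + 0.132 = 0.364.
P(Dose=80mg, Effect=mild) − P(Dose=80mg)P(Effect=mild) = 0.132 − 0.317×0.364 = 0.017.

0.017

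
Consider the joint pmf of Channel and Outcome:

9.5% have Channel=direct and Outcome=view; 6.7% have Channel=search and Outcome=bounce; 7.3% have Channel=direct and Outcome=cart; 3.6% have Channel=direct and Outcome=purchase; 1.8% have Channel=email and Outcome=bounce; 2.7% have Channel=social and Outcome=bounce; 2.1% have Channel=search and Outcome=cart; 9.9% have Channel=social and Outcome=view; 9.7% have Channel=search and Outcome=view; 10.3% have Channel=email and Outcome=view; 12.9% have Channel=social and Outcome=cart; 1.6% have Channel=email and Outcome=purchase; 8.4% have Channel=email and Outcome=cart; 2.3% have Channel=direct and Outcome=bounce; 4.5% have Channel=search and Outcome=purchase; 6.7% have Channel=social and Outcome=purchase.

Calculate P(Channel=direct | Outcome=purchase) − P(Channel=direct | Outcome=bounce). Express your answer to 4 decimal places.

0.0491

P(Outcome=purchase) = 0.016 + 0.045 + 0.067 + 0.036 = 0.164; P(Channel=direct | Outcome=purchase) = 0.036/0.164 = 0.21951.
P(Outcome=bounce) = 0.018 + 0.067 + 0.027 + 0.023 = 0.135; P(Channel=direct | Outcome=bounce) = 0.023/0.135 = 0.17037.
Difference = 0.0491.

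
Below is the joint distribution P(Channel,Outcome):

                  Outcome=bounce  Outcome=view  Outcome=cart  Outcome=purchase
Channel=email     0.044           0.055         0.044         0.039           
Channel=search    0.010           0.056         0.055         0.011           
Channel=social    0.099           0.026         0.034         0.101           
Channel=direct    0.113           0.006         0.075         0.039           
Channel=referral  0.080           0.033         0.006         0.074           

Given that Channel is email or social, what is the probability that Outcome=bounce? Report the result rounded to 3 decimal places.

P(Channel=email) = 0.044 + 0.055 + 0.044 + 0.039 = 0.182.
P(Channel=social) = 0.099 + 0.026 + 0.034 + 0.101 = 0.260.
P(Channel ∈ {email, social}) = 0.182 + 0.260 = 0.442; P(Outcome=bounce, Channel ∈ {email, social}) = 0.044 + 0.099 = 0.143.
P(Outcome=bounce | Channel ∈ {email, social}) = 0.143/0.442 = 0.324.

0.324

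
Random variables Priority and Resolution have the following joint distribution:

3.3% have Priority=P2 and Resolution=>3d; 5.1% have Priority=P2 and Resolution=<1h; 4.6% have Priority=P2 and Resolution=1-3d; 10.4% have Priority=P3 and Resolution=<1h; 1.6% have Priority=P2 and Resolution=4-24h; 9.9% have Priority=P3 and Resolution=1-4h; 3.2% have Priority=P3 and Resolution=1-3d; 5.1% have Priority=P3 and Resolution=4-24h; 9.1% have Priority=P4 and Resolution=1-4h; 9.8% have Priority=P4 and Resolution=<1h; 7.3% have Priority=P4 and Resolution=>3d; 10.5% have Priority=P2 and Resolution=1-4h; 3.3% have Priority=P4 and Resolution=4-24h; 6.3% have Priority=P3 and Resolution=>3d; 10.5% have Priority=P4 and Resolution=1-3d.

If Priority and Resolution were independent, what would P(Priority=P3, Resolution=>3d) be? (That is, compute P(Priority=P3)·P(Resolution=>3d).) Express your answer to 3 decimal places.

P(Priority=P3) = 0.104 + 0.099 + 0.051 + 0.032 + 0.063 = 0.349.
P(Resolution=>3d) = 0.033 + 0.063 + 0.073 = 0.169.
Product: 0.349 × 0.169 = 0.059.

0.059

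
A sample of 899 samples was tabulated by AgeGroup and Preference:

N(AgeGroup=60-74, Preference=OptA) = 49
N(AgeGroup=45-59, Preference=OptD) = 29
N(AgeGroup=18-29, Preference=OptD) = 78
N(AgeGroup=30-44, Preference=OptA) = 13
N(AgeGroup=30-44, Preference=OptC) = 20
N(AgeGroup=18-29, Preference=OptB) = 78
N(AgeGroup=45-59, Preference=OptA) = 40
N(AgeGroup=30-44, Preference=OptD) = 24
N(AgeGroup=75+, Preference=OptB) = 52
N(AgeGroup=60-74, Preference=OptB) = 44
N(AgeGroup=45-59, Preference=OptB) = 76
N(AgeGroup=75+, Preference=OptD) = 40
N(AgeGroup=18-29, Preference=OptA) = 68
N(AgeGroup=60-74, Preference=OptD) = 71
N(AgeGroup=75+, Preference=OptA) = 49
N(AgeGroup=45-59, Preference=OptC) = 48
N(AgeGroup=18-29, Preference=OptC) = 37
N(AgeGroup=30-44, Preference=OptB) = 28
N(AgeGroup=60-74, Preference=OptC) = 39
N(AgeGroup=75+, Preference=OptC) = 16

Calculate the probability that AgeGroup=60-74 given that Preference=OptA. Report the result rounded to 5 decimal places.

Total with Preference=OptA: 68 + 13 + 40 + 49 + 49 = 219.
P(AgeGroup=60-74 | Preference=OptA) = 49/219 = 0.22374.

0.22374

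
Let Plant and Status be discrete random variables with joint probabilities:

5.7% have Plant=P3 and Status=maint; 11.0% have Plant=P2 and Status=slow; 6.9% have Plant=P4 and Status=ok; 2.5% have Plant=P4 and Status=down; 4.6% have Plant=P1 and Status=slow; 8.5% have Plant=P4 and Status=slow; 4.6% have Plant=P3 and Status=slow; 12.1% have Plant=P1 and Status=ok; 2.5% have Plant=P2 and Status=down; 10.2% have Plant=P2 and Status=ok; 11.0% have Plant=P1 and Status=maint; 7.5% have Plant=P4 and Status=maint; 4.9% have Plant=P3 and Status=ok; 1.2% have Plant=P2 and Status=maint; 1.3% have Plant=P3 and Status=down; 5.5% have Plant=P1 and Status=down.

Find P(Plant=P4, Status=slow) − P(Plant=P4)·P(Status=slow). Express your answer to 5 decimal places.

P(Plant=P4) = 0.069 + 0.085 + 0.025 + 0.075 = 0.254.
P(Status=slow) = 0.046 + 0.110 + 0.046 + 0.085 = 0.287.
P(Plant=P4, Status=slow) − P(Plant=P4)P(Status=slow) = 0.085 − 0.254×0.287 = 0.01210.

0.01210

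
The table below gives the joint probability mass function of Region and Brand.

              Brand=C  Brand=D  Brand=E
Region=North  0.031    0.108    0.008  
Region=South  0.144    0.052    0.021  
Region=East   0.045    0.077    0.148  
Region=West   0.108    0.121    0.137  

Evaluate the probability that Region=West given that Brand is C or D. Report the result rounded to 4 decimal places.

P(Brand=C) = 0.031 + 0.144 + 0.045 + 0.108 = 0.328.
P(Brand=D) = 0.108 + 0.052 + 0.077 + 0.121 = 0.358.
P(Brand ∈ {C, D}) = 0.328 + 0.358 = 0.686; P(Region=West, Brand ∈ {C, D}) = 0.108 + 0.121 = 0.229.
P(Region=West | Brand ∈ {C, D}) = 0.229/0.686 = 0.3338.

0.3338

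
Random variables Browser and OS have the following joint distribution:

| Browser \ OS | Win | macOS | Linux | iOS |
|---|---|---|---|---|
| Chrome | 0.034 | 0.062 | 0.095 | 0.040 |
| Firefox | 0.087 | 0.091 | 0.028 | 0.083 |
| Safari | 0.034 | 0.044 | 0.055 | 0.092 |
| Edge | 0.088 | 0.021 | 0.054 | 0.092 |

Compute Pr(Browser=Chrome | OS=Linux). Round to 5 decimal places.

0.40948

P(OS=Linux) = 0.095 + 0.028 + 0.055 + 0.054 = 0.232.
P(Browser=Chrome | OS=Linux) = 0.095/0.232 = 0.40948.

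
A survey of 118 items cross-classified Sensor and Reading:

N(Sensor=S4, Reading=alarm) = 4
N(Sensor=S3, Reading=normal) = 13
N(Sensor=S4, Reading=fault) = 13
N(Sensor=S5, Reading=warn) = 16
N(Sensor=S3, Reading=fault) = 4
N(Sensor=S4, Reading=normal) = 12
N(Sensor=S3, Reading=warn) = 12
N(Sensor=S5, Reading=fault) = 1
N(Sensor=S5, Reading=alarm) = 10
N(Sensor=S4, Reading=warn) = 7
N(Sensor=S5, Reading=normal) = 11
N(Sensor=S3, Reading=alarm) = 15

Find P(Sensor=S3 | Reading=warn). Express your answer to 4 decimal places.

0.3429

Total with Reading=warn: 12 + 7 + 16 = 35.
P(Sensor=S3 | Reading=warn) = 12/35 = 0.3429.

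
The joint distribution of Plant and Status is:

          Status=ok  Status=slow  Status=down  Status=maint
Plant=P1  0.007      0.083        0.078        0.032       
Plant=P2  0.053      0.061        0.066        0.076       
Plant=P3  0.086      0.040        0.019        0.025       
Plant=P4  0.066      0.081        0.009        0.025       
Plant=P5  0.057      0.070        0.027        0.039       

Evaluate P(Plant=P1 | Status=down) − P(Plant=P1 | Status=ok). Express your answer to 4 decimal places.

0.3659

P(Status=down) = 0.078 + 0.066 + 0.019 + 0.009 + 0.027 = 0.199; P(Plant=P1 | Status=down) = 0.078/0.199 = 0.39196.
P(Status=ok) = 0.007 + 0.053 + 0.086 + 0.066 + 0.057 = 0.269; P(Plant=P1 | Status=ok) = 0.007/0.269 = 0.02602.
Difference = 0.3659.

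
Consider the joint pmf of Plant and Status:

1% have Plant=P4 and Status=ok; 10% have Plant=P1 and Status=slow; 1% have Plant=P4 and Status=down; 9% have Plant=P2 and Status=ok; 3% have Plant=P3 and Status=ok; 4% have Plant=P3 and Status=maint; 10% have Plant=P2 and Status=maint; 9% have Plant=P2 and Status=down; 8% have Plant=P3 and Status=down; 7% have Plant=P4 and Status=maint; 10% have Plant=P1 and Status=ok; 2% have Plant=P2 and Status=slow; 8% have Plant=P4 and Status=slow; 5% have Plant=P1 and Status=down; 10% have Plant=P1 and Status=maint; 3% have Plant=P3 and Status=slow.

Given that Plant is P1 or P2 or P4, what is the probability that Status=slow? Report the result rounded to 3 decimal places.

P(Plant=P1) = 0.10 + 0.10 + 0.05 + 0.10 = 0.35.
P(Plant=P2) = 0.09 + 0.02 + 0.09 + 0.10 = 0.30.
P(Plant=P4) = 0.01 + 0.08 + 0.01 + 0.07 = 0.17.
P(Plant ∈ {P1, P2, P4}) = 0.35 + 0.30 + 0.17 = 0.82; P(Status=slow, Plant ∈ {P1, P2, P4}) = 0.10 + 0.02 + 0.08 = 0.20.
P(Status=slow | Plant ∈ {P1, P2, P4}) = 0.20/0.82 = 0.244.

0.244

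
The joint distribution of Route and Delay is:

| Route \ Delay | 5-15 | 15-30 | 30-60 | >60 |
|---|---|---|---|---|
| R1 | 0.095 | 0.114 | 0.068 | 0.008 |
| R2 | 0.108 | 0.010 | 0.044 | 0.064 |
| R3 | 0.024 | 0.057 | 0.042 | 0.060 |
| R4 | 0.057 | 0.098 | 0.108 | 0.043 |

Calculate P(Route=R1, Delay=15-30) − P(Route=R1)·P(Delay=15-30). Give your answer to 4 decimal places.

P(Route=R1) = 0.095 + 0.114 + 0.068 + 0.008 = 0.285.
P(Delay=15-30) = 0.114 + 0.010 + 0.057 + 0.098 = 0.279.
P(Route=R1, Delay=15-30) − P(Route=R1)P(Delay=15-30) = 0.114 − 0.285×0.279 = 0.0345.

0.0345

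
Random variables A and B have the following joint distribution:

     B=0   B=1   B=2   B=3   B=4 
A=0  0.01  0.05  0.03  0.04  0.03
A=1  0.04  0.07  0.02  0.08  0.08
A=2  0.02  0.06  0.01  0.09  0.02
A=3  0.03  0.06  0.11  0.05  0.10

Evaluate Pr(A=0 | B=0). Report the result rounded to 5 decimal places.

P(B=0) = 0.01 + 0.04 + 0.02 + 0.03 = 0.10.
P(A=0 | B=0) = 0.01/0.10 = 0.10000.

0.10000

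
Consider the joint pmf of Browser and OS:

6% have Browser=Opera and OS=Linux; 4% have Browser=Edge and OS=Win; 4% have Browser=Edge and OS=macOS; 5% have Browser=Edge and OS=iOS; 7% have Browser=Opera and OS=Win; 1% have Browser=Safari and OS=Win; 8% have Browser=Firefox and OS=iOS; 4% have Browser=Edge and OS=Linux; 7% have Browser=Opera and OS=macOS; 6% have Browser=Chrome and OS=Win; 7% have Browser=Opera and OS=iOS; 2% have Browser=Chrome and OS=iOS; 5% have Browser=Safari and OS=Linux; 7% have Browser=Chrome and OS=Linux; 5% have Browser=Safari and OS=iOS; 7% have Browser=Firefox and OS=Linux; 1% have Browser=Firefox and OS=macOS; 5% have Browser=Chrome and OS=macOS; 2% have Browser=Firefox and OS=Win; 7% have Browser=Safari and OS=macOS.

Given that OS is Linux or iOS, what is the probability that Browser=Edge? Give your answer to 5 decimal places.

0.16071

P(OS=Linux) = 0.07 + 0.07 + 0.05 + 0.04 + 0.06 = 0.29.
P(OS=iOS) = 0.02 + 0.08 + 0.05 + 0.05 + 0.07 = 0.27.
P(OS ∈ {Linux, iOS}) = 0.29 + 0.27 = 0.56; P(Browser=Edge, OS ∈ {Linux, iOS}) = 0.04 + 0.05 = 0.09.
P(Browser=Edge | OS ∈ {Linux, iOS}) = 0.09/0.56 = 0.16071.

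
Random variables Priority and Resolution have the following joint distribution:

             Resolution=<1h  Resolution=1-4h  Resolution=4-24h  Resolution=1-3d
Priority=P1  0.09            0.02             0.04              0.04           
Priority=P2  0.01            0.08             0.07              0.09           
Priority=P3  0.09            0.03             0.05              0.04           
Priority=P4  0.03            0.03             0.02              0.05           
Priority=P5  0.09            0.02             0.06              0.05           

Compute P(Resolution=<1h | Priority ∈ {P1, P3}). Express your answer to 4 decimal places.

0.4500

P(Priority=P1) = 0.09 + 0.02 + 0.04 + 0.04 = 0.19.
P(Priority=P3) = 0.09 + 0.03 + 0.05 + 0.04 = 0.21.
P(Priority ∈ {P1, P3}) = 0.19 + 0.21 = 0.40; P(Resolution=<1h, Priority ∈ {P1, P3}) = 0.09 + 0.09 = 0.18.
P(Resolution=<1h | Priority ∈ {P1, P3}) = 0.18/0.40 = 0.4500.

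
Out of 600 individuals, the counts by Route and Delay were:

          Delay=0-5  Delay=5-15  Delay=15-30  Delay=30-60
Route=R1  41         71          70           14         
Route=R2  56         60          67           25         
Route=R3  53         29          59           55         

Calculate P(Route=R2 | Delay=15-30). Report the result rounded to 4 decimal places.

Total with Delay=15-30: 70 + 67 + 59 = 196.
P(Route=R2 | Delay=15-30) = 67/196 = 0.3418.

0.3418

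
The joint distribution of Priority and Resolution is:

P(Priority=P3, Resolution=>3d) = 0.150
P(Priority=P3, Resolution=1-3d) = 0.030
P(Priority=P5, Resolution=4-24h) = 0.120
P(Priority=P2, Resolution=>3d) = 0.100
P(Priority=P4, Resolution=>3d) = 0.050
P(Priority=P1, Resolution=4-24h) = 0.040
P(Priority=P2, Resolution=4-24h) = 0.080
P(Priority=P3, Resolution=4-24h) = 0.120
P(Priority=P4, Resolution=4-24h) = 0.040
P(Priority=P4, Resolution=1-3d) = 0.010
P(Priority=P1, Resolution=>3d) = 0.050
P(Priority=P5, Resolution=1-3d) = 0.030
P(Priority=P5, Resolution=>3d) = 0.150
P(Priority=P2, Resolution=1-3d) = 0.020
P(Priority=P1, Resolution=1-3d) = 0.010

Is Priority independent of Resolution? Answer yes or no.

Every cell satisfies P(Priority,Resolution) = P(Priority)·P(Resolution). For instance P(Priority=P4) = 0.100, P(Resolution=1-3d) = 0.100, and 0.100×0.100 = 0.010 matches the joint entry. So Priority and Resolution are independent.

yes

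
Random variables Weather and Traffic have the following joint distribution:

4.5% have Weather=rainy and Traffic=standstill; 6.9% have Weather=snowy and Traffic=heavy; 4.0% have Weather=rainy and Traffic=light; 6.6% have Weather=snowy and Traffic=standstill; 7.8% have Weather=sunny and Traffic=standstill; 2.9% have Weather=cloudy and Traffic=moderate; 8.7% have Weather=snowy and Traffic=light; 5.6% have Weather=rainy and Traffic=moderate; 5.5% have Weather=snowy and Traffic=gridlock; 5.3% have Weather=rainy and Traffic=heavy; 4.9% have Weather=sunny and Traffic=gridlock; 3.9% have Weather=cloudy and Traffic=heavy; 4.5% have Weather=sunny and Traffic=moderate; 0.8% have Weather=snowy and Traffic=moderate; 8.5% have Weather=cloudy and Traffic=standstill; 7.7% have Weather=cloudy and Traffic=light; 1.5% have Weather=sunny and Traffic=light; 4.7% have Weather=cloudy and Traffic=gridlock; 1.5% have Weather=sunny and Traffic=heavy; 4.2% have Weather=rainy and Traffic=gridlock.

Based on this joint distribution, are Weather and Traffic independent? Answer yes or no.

no

P(Weather=snowy) = 0.285 and P(Traffic=moderate) = 0.138, so their product is 0.03933, but P(Weather=snowy, Traffic=moderate) = 0.008. Since these differ, Weather and Traffic are not independent.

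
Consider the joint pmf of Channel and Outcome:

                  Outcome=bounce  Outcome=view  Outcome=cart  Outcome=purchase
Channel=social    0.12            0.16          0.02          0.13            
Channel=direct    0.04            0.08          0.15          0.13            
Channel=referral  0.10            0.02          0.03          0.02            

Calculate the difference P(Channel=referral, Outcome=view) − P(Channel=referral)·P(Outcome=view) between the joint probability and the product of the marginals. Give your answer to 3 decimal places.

P(Channel=referral) = 0.10 + 0.02 + 0.03 + 0.02 = 0.17.
P(Outcome=view) = 0.16 + 0.08 + 0.02 = 0.26.
P(Channel=referral, Outcome=view) − P(Channel=referral)P(Outcome=view) = 0.02 − 0.17×0.26 = -0.024.

-0.024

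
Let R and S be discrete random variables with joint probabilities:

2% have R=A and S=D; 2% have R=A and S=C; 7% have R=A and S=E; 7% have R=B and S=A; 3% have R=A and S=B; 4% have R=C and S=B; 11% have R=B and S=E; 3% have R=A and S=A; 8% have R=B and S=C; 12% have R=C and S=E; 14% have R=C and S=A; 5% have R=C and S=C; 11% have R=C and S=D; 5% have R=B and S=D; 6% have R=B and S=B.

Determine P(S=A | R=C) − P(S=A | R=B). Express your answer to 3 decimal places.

0.115

P(R=C) = 0.14 + 0.04 + 0.05 + 0.11 + 0.12 = 0.46; P(S=A | R=C) = 0.14/0.46 = 0.3043.
P(R=B) = 0.07 + 0.06 + 0.08 + 0.05 + 0.11 = 0.37; P(S=A | R=B) = 0.07/0.37 = 0.1892.
Difference = 0.115.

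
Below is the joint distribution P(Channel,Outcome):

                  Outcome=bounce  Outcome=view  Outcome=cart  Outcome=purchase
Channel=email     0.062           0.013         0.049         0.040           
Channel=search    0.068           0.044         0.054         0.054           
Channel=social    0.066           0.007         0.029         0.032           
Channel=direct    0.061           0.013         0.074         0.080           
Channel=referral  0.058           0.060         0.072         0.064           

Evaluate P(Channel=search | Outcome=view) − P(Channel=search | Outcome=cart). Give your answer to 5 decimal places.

P(Outcome=view) = 0.013 + 0.044 + 0.007 + 0.013 + 0.060 = 0.137; P(Channel=search | Outcome=view) = 0.044/0.137 = 0.321168.
P(Outcome=cart) = 0.049 + 0.054 + 0.029 + 0.074 + 0.072 = 0.278; P(Channel=search | Outcome=cart) = 0.054/0.278 = 0.194245.
Difference = 0.12692.

0.12692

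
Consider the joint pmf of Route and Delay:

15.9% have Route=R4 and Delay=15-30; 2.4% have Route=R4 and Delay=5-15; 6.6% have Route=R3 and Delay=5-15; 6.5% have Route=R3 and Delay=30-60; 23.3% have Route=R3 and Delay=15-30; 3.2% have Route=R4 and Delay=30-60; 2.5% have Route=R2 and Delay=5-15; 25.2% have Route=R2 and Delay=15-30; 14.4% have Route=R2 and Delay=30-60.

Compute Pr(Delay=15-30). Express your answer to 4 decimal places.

P(Delay=15-30) = 0.252 + 0.233 + 0.159 = 0.644.

0.6440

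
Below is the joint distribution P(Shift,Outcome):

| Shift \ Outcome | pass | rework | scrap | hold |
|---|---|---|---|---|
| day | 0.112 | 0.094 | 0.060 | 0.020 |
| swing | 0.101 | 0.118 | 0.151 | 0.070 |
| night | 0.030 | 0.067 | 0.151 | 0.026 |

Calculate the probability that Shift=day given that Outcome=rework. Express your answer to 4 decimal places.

0.3369

P(Outcome=rework) = 0.094 + 0.118 + 0.067 = 0.279.
P(Shift=day | Outcome=rework) = 0.094/0.279 = 0.3369.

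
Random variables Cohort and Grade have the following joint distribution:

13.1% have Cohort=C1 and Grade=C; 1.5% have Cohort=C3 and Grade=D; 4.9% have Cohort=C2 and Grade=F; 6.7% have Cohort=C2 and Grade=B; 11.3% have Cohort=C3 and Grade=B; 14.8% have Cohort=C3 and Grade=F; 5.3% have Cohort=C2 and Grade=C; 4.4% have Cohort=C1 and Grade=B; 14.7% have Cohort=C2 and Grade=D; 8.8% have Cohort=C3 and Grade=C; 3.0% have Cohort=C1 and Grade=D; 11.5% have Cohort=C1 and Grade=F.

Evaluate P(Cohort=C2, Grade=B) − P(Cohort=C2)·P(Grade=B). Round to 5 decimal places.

P(Cohort=C2) = 0.067 + 0.053 + 0.147 + 0.049 = 0.316.
P(Grade=B) = 0.044 + 0.067 + 0.113 = 0.224.
P(Cohort=C2, Grade=B) − P(Cohort=C2)P(Grade=B) = 0.067 − 0.316×0.224 = -0.00378.

-0.00378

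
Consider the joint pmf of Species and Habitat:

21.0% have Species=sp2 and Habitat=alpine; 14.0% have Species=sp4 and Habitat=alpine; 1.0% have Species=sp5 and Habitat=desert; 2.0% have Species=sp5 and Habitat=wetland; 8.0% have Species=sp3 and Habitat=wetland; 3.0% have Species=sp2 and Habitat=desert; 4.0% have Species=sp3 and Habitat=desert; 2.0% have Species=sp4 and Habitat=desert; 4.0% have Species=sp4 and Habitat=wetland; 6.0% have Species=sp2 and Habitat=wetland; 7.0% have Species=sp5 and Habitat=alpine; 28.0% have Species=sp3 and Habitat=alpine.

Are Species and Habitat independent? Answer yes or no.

yes

Every cell satisfies P(Species,Habitat) = P(Species)·P(Habitat). For instance P(Species=sp4) = 0.200, P(Habitat=alpine) = 0.700, and 0.200×0.700 = 0.140 matches the joint entry. So Species and Habitat are independent.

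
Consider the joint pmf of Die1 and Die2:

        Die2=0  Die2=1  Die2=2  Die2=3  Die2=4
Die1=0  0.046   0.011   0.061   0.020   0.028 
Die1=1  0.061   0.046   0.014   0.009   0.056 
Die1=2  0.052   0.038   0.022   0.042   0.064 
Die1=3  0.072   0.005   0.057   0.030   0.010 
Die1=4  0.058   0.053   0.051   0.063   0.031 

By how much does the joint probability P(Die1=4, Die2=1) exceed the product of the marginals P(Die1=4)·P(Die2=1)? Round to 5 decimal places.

P(Die1=4) = 0.058 + 0.053 + 0.051 + 0.063 + 0.031 = 0.256.
P(Die2=1) = 0.011 + 0.046 + 0.038 + 0.005 + 0.053 = 0.153.
P(Die1=4, Die2=1) − P(Die1=4)P(Die2=1) = 0.053 − 0.256×0.153 = 0.01383.

0.01383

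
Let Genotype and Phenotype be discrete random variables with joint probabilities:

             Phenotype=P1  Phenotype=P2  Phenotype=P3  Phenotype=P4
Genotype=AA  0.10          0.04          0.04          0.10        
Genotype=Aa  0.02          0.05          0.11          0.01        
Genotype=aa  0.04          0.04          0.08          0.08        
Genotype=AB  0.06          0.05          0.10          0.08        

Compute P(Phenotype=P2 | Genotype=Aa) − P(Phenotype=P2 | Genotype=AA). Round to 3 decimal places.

P(Genotype=Aa) = 0.02 + 0.05 + 0.11 + 0.01 = 0.19; P(Phenotype=P2 | Genotype=Aa) = 0.05/0.19 = 0.2632.
P(Genotype=AA) = 0.10 + 0.04 + 0.04 + 0.10 = 0.28; P(Phenotype=P2 | Genotype=AA) = 0.04/0.28 = 0.1429.
Difference = 0.120.

0.120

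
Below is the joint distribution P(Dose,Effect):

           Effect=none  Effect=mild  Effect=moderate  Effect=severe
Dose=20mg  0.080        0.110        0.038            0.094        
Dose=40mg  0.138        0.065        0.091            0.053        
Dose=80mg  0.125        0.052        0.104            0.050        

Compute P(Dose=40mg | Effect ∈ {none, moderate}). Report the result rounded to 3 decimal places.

0.398

P(Effect=none) = 0.080 + 0.138 + 0.125 = 0.343.
P(Effect=moderate) = 0.038 + 0.091 + 0.104 = 0.233.
P(Effect ∈ {none, moderate}) = 0.343 + 0.233 = 0.576; P(Dose=40mg, Effect ∈ {none, moderate}) = 0.138 + 0.091 = 0.229.
P(Dose=40mg | Effect ∈ {none, moderate}) = 0.229/0.576 = 0.398.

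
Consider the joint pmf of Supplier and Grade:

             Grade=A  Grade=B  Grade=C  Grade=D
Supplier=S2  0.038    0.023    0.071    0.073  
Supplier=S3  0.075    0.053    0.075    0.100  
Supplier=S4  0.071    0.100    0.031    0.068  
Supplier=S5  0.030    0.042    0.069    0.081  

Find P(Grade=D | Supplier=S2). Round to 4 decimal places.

P(Supplier=S2) = 0.038 + 0.023 + 0.071 + 0.073 = 0.205.
P(Grade=D | Supplier=S2) = 0.073/0.205 = 0.3561.

0.3561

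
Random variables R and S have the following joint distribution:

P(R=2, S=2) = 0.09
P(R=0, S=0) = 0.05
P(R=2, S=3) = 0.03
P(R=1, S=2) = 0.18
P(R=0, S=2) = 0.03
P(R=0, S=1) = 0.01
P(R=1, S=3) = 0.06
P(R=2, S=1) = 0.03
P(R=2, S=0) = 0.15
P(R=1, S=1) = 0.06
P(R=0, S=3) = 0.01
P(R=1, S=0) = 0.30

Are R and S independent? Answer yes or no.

yes

Every cell satisfies P(R,S) = P(R)·P(S). For instance P(R=2) = 0.30, P(S=2) = 0.30, and 0.30×0.30 = 0.09 matches the joint entry. So R and S are independent.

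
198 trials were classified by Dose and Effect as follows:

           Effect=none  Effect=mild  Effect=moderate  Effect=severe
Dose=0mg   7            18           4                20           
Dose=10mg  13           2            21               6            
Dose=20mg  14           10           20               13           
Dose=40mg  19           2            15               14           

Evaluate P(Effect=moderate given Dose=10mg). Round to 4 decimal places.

Total with Dose=10mg: 13 + 2 + 21 + 6 = 42.
P(Effect=moderate | Dose=10mg) = 21/42 = 0.5000.

0.5000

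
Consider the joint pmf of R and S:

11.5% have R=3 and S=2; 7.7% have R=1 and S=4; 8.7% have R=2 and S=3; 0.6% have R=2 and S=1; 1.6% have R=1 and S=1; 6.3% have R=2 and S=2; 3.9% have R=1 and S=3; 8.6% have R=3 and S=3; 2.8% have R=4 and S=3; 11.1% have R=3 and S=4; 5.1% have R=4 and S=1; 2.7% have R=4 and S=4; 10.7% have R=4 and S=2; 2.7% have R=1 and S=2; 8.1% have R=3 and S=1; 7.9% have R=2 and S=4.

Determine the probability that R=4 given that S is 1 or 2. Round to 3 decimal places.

P(S=1) = 0.016 + 0.006 + 0.081 + 0.051 = 0.154.
P(S=2) = 0.027 + 0.063 + 0.115 + 0.107 = 0.312.
P(S ∈ {1, 2}) = 0.154 + 0.312 = 0.466; P(R=4, S ∈ {1, 2}) = 0.051 + 0.107 = 0.158.
P(R=4 | S ∈ {1, 2}) = 0.158/0.466 = 0.339.

0.339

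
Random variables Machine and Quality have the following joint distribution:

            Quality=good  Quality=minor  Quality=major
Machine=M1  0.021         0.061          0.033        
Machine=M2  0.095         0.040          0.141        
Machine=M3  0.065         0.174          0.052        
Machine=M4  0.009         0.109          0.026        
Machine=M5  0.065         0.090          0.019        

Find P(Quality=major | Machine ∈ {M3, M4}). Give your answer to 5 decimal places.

P(Machine=M3) = 0.065 + 0.174 + 0.052 = 0.291.
P(Machine=M4) = 0.009 + 0.109 + 0.026 = 0.144.
P(Machine ∈ {M3, M4}) = 0.291 + 0.144 = 0.435; P(Quality=major, Machine ∈ {M3, M4}) = 0.052 + 0.026 = 0.078.
P(Quality=major | Machine ∈ {M3, M4}) = 0.078/0.435 = 0.17931.

0.17931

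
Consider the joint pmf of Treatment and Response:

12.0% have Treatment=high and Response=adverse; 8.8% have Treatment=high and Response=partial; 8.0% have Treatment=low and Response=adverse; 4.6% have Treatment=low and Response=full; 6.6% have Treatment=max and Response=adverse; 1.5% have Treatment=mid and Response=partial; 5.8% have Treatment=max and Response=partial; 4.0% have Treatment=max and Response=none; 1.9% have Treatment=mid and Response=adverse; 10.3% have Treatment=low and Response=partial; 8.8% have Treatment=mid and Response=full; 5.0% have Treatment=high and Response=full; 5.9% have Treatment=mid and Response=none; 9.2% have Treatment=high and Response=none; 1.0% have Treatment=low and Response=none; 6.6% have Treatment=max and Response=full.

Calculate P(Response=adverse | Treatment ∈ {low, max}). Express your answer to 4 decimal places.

P(Treatment=low) = 0.010 + 0.103 + 0.046 + 0.080 = 0.239.
P(Treatment=max) = 0.040 + 0.058 + 0.066 + 0.066 = 0.230.
P(Treatment ∈ {low, max}) = 0.239 + 0.230 = 0.469; P(Response=adverse, Treatment ∈ {low, max}) = 0.080 + 0.066 = 0.146.
P(Response=adverse | Treatment ∈ {low, max}) = 0.146/0.469 = 0.3113.

0.3113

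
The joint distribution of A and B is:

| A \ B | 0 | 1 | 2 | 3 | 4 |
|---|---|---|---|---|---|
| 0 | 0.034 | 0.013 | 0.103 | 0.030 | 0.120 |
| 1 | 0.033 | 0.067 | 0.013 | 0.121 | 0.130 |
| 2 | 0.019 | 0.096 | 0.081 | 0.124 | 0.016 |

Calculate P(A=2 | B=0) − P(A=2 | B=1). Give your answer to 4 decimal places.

P(B=0) = 0.034 + 0.033 + 0.019 = 0.086; P(A=2 | B=0) = 0.019/0.086 = 0.22093.
P(B=1) = 0.013 + 0.067 + 0.096 = 0.176; P(A=2 | B=1) = 0.096/0.176 = 0.54545.
Difference = -0.3245.

-0.3245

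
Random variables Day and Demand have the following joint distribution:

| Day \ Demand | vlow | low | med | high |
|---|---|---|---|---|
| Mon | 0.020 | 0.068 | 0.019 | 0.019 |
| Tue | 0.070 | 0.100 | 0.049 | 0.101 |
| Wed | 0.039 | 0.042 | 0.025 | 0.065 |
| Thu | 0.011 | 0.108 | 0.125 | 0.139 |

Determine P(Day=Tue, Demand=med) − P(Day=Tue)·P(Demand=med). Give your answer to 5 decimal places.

-0.02076

P(Day=Tue) = 0.070 + 0.100 + 0.049 + 0.101 = 0.320.
P(Demand=med) = 0.019 + 0.049 + 0.025 + 0.125 = 0.218.
P(Day=Tue, Demand=med) − P(Day=Tue)P(Demand=med) = 0.049 − 0.320×0.218 = -0.02076.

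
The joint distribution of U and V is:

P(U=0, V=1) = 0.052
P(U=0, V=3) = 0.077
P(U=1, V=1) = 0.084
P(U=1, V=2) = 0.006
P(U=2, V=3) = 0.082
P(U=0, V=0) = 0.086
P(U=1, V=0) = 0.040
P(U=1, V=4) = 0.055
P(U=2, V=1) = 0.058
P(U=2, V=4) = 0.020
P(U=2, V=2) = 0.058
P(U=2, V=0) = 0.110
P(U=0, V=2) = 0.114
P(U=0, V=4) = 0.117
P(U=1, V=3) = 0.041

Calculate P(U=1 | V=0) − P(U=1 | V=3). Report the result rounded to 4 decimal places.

P(V=0) = 0.086 + 0.040 + 0.110 = 0.236; P(U=1 | V=0) = 0.040/0.236 = 0.16949.
P(V=3) = 0.077 + 0.041 + 0.082 = 0.200; P(U=1 | V=3) = 0.041/0.200 = 0.20500.
Difference = -0.0355.

-0.0355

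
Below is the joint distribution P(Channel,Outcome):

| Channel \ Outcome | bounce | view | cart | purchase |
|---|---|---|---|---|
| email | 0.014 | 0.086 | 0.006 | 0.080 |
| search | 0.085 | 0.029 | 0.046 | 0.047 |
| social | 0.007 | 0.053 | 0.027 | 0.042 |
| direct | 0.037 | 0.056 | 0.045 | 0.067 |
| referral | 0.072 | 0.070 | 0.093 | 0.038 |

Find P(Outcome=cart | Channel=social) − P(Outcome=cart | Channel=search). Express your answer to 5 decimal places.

-0.01292

P(Channel=social) = 0.007 + 0.053 + 0.027 + 0.042 = 0.129; P(Outcome=cart | Channel=social) = 0.027/0.129 = 0.209302.
P(Channel=search) = 0.085 + 0.029 + 0.046 + 0.047 = 0.207; P(Outcome=cart | Channel=search) = 0.046/0.207 = 0.222222.
Difference = -0.01292.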